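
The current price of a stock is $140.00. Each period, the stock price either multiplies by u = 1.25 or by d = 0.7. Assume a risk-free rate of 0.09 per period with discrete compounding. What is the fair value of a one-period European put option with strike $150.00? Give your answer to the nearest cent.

Risk-neutral probability p = (1 + 0.09 − 0.7)/(1.25 − 0.7) = 0.3900/0.5500 = 0.7091
Terminal stock prices: S_u = 175, S_d = 98
Terminal payoffs (K − S): max(-25, 0) = 0, max(52, 0) = 52
Node 0 (S = 140): V_0 = 1/1.09·[0.7091·0.0000 + 0.2909·52.0000] = 13.8782

$13.88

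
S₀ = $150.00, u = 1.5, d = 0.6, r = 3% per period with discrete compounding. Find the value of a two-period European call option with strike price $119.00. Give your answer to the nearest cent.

$54.54

Risk-neutral probability p = (1 + 0.03 − 0.6)/(1.5 − 0.6) = 0.4300/0.9000 = 0.4778
Terminal stock prices: S_uu = 337.5, S_ud = 135, S_dd = 54
Terminal payoffs (S − K): max(218.5, 0) = 218.5, max(16, 0) = 16, max(-65, 0) = 0
Node u (S = 225): V_u = 1/1.03·[0.4778·218.5000 + 0.5222·16.0000] = 109.4660
Node d (S = 90): V_d = 1/1.03·[0.4778·16.0000 + 0.5222·0.0000] = 7.4218
Node 0 (S = 150): V_0 = 1/1.03·[0.4778·109.4660 + 0.5222·7.4218] = 54.5401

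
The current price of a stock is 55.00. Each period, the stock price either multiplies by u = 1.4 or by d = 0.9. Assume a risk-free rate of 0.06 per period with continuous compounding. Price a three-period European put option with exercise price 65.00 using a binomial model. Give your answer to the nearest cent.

7.41

Risk-neutral probability p = (e^0.06 − 0.9)/(1.4 − 0.9) = 0.1618/0.5000 = 0.3237
Terminal stock prices: S_uuu = 150.9, S_uud = 97.02, S_udd = 62.37, S_ddd = 40.1
Terminal payoffs (K − S): max(-85.92, 0) = 0, max(-32.02, 0) = 0, max(2.63, 0) = 2.63, max(24.9, 0) = 24.9
Node uu (S = 107.8): V_uu = e^(−0.06)·[0.3237·0.0000 + 0.6763·0.0000] = 0.0000
Node ud (S = 69.3): V_ud = e^(−0.06)·[0.3237·0.0000 + 0.6763·2.6300] = 1.6752
Node dd (S = 44.55): V_dd = e^(−0.06)·[0.3237·2.6300 + 0.6763·24.9050] = 16.6647
Node u (S = 77): V_u = e^(−0.06)·[0.3237·0.0000 + 0.6763·1.6752] = 1.0670
Node d (S = 49.5): V_d = e^(−0.06)·[0.3237·1.6752 + 0.6763·16.6647] = 11.1250
Node 0 (S = 55): V_0 = e^(−0.06)·[0.3237·1.0670 + 0.6763·11.1250] = 7.4112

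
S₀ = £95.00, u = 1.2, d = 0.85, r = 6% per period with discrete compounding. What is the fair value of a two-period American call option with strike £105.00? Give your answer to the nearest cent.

£10.19

Risk-neutral probability p = (1 + 0.06 − 0.85)/(1.2 − 0.85) = 0.2100/0.3500 = 0.6000
Terminal stock prices: S_uu = 136.8, S_ud = 96.9, S_dd = 68.64
Terminal payoffs (S − K): max(31.8, 0) = 31.8, max(-8.1, 0) = 0, max(-36.36, 0) = 0
Node u (S = 114): continuation = 1/1.06·[0.6000·31.8000 + 0.4000·0.0000] = 18.0000; exercise value = 9.0000 ≤ continuation, so V_u = 18.0000
Node d (S = 80.75): continuation = 1/1.06·[0.6000·0.0000 + 0.4000·0.0000] = 0.0000; exercise value = 0.0000 ≤ continuation, so V_d = 0.0000
Node 0 (S = 95): continuation = 1/1.06·[0.6000·18.0000 + 0.4000·0.0000] = 10.1887; exercise value = 0.0000 ≤ continuation, so V_0 = 10.1887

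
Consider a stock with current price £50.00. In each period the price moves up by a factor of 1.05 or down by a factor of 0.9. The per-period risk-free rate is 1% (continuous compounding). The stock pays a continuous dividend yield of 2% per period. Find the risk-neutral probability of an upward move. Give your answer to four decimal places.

Per-period risk-free factor R = e^0.01 = 1.0101; dividend-adjusted growth = e^(0.01−0.02) = 0.9900.
Risk-neutral probability p = (0.9900 − 0.9)/(1.05 − 0.9) = 0.0900/0.1500 = 0.6003

p = 0.6003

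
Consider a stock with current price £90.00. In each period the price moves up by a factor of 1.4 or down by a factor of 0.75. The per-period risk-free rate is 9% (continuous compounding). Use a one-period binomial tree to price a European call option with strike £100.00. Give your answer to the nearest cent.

Risk-neutral probability p = (e^0.09 − 0.75)/(1.4 − 0.75) = 0.3442/0.6500 = 0.5295
Terminal stock prices: S_u = 126, S_d = 67.5
Terminal payoffs (S − K): max(26, 0) = 26, max(-32.5, 0) = 0
Node 0 (S = 90): V_0 = e^(−0.09)·[0.5295·26.0000 + 0.4705·0.0000] = 12.5821

£12.58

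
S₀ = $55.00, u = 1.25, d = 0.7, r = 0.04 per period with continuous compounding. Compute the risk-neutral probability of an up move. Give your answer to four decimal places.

Risk-neutral probability p = (e^0.04 − 0.7)/(1.25 − 0.7) = 0.3408/0.5500 = 0.6197

p = 0.6197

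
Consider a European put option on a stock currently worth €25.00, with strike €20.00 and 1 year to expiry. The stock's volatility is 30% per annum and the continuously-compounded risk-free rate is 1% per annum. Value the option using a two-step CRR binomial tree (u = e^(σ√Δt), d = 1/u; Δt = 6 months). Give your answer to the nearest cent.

CRR parameters: u = e^(σ√Δt) = e^(0.3·√0.5) = 1.2363, d = 1/u = 0.8089
Per-period rate: rΔt = 0.01·0.5 = 0.005, so R = e^0.005 = 1.0050
Risk-neutral probability p = (e^0.005 − 0.8089)/(1.2363 − 0.8089) = 0.1962/0.4275 = 0.4589
Terminal stock prices: S_uu = 38.21, S_ud = 25, S_dd = 16.36
Terminal payoffs (K − S): max(-18.21, 0) = 0, max(-5, 0) = 0, max(3.644, 0) = 3.644
Node u (S = 30.91): V_u = e^(−0.005)·[0.4589·0.0000 + 0.5411·0.0000] = 0.0000
Node d (S = 20.22): V_d = e^(−0.005)·[0.4589·0.0000 + 0.5411·3.6437] = 1.9618
Node 0 (S = 25): V_0 = e^(−0.005)·[0.4589·0.0000 + 0.5411·1.9618] = 1.0563

€1.06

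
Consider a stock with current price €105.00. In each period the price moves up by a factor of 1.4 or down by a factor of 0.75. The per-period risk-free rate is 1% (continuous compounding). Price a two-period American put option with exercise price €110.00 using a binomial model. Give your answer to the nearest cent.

€18.56

Risk-neutral probability p = (e^0.01 − 0.75)/(1.4 − 0.75) = 0.2601/0.6500 = 0.4001
Terminal stock prices: S_uu = 205.8, S_ud = 110.2, S_dd = 59.06
Terminal payoffs (K − S): max(-95.8, 0) = 0, max(-0.25, 0) = 0, max(50.94, 0) = 50.94
Node u (S = 147): continuation = e^(−0.01)·[0.4001·0.0000 + 0.5999·0.0000] = 0.0000; exercise value = 0.0000 ≤ continuation, so V_u = 0.0000
Node d (S = 78.75): continuation = e^(−0.01)·[0.4001·0.0000 + 0.5999·50.9375] = 30.2545; exercise value = 31.2500 > continuation, so V_d = 31.2500 (exercise)
Node 0 (S = 105): continuation = e^(−0.01)·[0.4001·0.0000 + 0.5999·31.2500] = 18.5610; exercise value = 5.0000 ≤ continuation, so V_0 = 18.5610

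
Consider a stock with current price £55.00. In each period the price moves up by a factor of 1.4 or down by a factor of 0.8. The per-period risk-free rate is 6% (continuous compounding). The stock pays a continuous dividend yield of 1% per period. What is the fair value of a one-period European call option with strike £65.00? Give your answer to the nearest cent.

£4.73

Per-period risk-free factor R = e^0.06 = 1.0618; dividend-adjusted growth = e^(0.06−0.01) = 1.0513.
Risk-neutral probability p = (1.0513 − 0.8)/(1.4 − 0.8) = 0.2513/0.6000 = 0.4188
Terminal stock prices: S_u = 77, S_d = 44
Terminal payoffs (S − K): max(12, 0) = 12, max(-21, 0) = 0
Node 0 (S = 55): V_0 = e^(−0.06)·[0.4188·12.0000 + 0.5812·0.0000] = 4.7328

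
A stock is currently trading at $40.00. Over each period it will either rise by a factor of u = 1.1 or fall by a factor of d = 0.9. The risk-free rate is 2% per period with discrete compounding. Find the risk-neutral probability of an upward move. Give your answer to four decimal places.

p = 0.6000

Risk-neutral probability p = (1 + 0.02 − 0.9)/(1.1 − 0.9) = 0.1200/0.2000 = 0.6000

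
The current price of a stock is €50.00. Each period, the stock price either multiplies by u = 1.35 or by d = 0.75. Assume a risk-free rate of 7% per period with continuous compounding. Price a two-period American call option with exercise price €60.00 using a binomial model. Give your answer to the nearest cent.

Risk-neutral probability p = (e^0.07 − 0.75)/(1.35 − 0.75) = 0.3225/0.6000 = 0.5375
Terminal stock prices: S_uu = 91.13, S_ud = 50.62, S_dd = 28.12
Terminal payoffs (S − K): max(31.13, 0) = 31.13, max(-9.375, 0) = 0, max(-31.88, 0) = 0
Node u (S = 67.5): continuation = e^(−0.07)·[0.5375·31.1250 + 0.4625·0.0000] = 15.5991; exercise value = 7.5000 ≤ continuation, so V_u = 15.5991
Node d (S = 37.5): continuation = e^(−0.07)·[0.5375·0.0000 + 0.4625·0.0000] = 0.0000; exercise value = 0.0000 ≤ continuation, so V_d = 0.0000
Node 0 (S = 50): continuation = e^(−0.07)·[0.5375·15.5991 + 0.4625·0.0000] = 7.8178; exercise value = 0.0000 ≤ continuation, so V_0 = 7.8178

€7.82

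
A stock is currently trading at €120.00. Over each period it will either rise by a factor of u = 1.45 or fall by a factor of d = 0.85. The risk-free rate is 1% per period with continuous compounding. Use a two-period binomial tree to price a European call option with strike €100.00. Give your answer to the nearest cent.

Risk-neutral probability p = (e^0.01 − 0.85)/(1.45 − 0.85) = 0.1601/0.6000 = 0.2668
Terminal stock prices: S_uu = 252.3, S_ud = 147.9, S_dd = 86.7
Terminal payoffs (S − K): max(152.3, 0) = 152.3, max(47.9, 0) = 47.9, max(-13.3, 0) = 0
Node u (S = 174): V_u = e^(−0.01)·[0.2668·152.3000 + 0.7332·47.9000] = 74.9950
Node d (S = 102): V_d = e^(−0.01)·[0.2668·47.9000 + 0.7332·0.0000] = 12.6502
Node 0 (S = 120): V_0 = e^(−0.01)·[0.2668·74.9950 + 0.7332·12.6502] = 28.9894

€28.99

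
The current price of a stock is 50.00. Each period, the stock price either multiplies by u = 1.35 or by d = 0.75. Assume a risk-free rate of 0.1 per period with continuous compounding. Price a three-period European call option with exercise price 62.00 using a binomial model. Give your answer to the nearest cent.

11.39

Risk-neutral probability p = (e^0.1 − 0.75)/(1.35 − 0.75) = 0.3552/0.6000 = 0.5920
Terminal stock prices: S_uuu = 123, S_uud = 68.34, S_udd = 37.97, S_ddd = 21.09
Terminal payoffs (S − K): max(61.02, 0) = 61.02, max(6.344, 0) = 6.344, max(-24.03, 0) = 0, max(-40.91, 0) = 0
Node uu (S = 91.13): V_uu = e^(−0.1)·[0.5920·61.0188 + 0.4080·6.3438] = 35.0251
Node ud (S = 50.62): V_ud = e^(−0.1)·[0.5920·6.3438 + 0.4080·0.0000] = 3.3978
Node dd (S = 28.12): V_dd = e^(−0.1)·[0.5920·0.0000 + 0.4080·0.0000] = 0.0000
Node u (S = 67.5): V_u = e^(−0.1)·[0.5920·35.0251 + 0.4080·3.3978] = 20.0147
Node d (S = 37.5): V_d = e^(−0.1)·[0.5920·3.3978 + 0.4080·0.0000] = 1.8200
Node 0 (S = 50): V_0 = e^(−0.1)·[0.5920·20.0147 + 0.4080·1.8200] = 11.3922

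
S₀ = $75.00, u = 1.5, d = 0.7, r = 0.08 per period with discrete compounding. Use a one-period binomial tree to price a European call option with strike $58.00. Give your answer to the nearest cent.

$23.97

Risk-neutral probability p = (1 + 0.08 − 0.7)/(1.5 − 0.7) = 0.3800/0.8000 = 0.4750
Terminal stock prices: S_u = 112.5, S_d = 52.5
Terminal payoffs (S − K): max(54.5, 0) = 54.5, max(-5.5, 0) = 0
Node 0 (S = 75): V_0 = 1/1.08·[0.4750·54.5000 + 0.5250·0.0000] = 23.9699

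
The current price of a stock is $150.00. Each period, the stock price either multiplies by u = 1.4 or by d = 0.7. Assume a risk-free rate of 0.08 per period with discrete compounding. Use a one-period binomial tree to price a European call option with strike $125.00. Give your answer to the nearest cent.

Risk-neutral probability p = (1 + 0.08 − 0.7)/(1.4 − 0.7) = 0.3800/0.7000 = 0.5429
Terminal stock prices: S_u = 210, S_d = 105
Terminal payoffs (S − K): max(85, 0) = 85, max(-20, 0) = 0
Node 0 (S = 150): V_0 = 1/1.08·[0.5429·85.0000 + 0.4571·0.0000] = 42.7249

$42.72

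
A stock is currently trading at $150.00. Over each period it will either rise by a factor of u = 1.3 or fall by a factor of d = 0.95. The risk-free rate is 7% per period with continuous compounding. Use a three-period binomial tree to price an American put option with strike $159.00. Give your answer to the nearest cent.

$10.00

Risk-neutral probability p = (e^0.07 − 0.95)/(1.3 − 0.95) = 0.1225/0.3500 = 0.3500
Terminal stock prices: S_uuu = 329.6, S_uud = 240.8, S_udd = 176, S_ddd = 128.6
Terminal payoffs (K − S): max(-170.6, 0) = 0, max(-81.83, 0) = 0, max(-16.99, 0) = 0, max(30.39, 0) = 30.39
Node uu (S = 253.5): continuation = e^(−0.07)·[0.3500·0.0000 + 0.6500·0.0000] = 0.0000; exercise value = 0.0000 ≤ continuation, so V_uu = 0.0000
Node ud (S = 185.2): continuation = e^(−0.07)·[0.3500·0.0000 + 0.6500·0.0000] = 0.0000; exercise value = 0.0000 ≤ continuation, so V_ud = 0.0000
Node dd (S = 135.4): continuation = e^(−0.07)·[0.3500·0.0000 + 0.6500·30.3938] = 18.4197; exercise value = 23.6250 > continuation, so V_dd = 23.6250 (exercise)
Node u (S = 195): continuation = e^(−0.07)·[0.3500·0.0000 + 0.6500·0.0000] = 0.0000; exercise value = 0.0000 ≤ continuation, so V_u = 0.0000
Node d (S = 142.5): continuation = e^(−0.07)·[0.3500·0.0000 + 0.6500·23.6250] = 14.3176; exercise value = 16.5000 > continuation, so V_d = 16.5000 (exercise)
Node 0 (S = 150): continuation = e^(−0.07)·[0.3500·0.0000 + 0.6500·16.5000] = 9.9996; exercise value = 9.0000 ≤ continuation, so V_0 = 9.9996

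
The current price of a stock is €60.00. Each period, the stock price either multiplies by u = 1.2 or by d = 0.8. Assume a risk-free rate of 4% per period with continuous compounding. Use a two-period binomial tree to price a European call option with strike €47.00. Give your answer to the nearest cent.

Risk-neutral probability p = (e^0.04 − 0.8)/(1.2 − 0.8) = 0.2408/0.4000 = 0.6020
Terminal stock prices: S_uu = 86.4, S_ud = 57.6, S_dd = 38.4
Terminal payoffs (S − K): max(39.4, 0) = 39.4, max(10.6, 0) = 10.6, max(-8.6, 0) = 0
Node u (S = 72): V_u = e^(−0.04)·[0.6020·39.4000 + 0.3980·10.6000] = 26.8429
Node d (S = 48): V_d = e^(−0.04)·[0.6020·10.6000 + 0.3980·0.0000] = 6.1313
Node 0 (S = 60): V_0 = e^(−0.04)·[0.6020·26.8429 + 0.3980·6.1313] = 17.8709

€17.87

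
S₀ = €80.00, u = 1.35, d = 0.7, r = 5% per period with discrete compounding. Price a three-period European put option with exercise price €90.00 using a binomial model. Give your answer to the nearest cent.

€16.34

Risk-neutral probability p = (1 + 0.05 − 0.7)/(1.35 − 0.7) = 0.3500/0.6500 = 0.5385
Terminal stock prices: S_uuu = 196.8, S_uud = 102.1, S_udd = 52.92, S_ddd = 27.44
Terminal payoffs (K − S): max(-106.8, 0) = 0, max(-12.06, 0) = 0, max(37.08, 0) = 37.08, max(62.56, 0) = 62.56
Node uu (S = 145.8): V_uu = 1/1.05·[0.5385·0.0000 + 0.4615·0.0000] = 0.0000
Node ud (S = 75.6): V_ud = 1/1.05·[0.5385·0.0000 + 0.4615·37.0800] = 16.2989
Node dd (S = 39.2): V_dd = 1/1.05·[0.5385·37.0800 + 0.4615·62.5600] = 46.5143
Node u (S = 108): V_u = 1/1.05·[0.5385·0.0000 + 0.4615·16.2989] = 7.1644
Node d (S = 56): V_d = 1/1.05·[0.5385·16.2989 + 0.4615·46.5143] = 28.8043
Node 0 (S = 80): V_0 = 1/1.05·[0.5385·7.1644 + 0.4615·28.8043] = 16.3352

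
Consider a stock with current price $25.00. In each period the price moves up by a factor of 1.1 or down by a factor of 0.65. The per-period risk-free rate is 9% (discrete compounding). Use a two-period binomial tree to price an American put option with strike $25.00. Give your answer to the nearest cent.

Risk-neutral probability p = (1 + 0.09 − 0.65)/(1.1 − 0.65) = 0.4400/0.4500 = 0.9778
Terminal stock prices: S_uu = 30.25, S_ud = 17.88, S_dd = 10.56
Terminal payoffs (K − S): max(-5.25, 0) = 0, max(7.125, 0) = 7.125, max(14.44, 0) = 14.44
Node u (S = 27.5): continuation = 1/1.09·[0.9778·0.0000 + 0.0222·7.1250] = 0.1453; exercise value = 0.0000 ≤ continuation, so V_u = 0.1453
Node d (S = 16.25): continuation = 1/1.09·[0.9778·7.1250 + 0.0222·14.4375] = 6.6858; exercise value = 8.7500 > continuation, so V_d = 8.7500 (exercise)
Node 0 (S = 25): continuation = 1/1.09·[0.9778·0.1453 + 0.0222·8.7500] = 0.3087; exercise value = 0.0000 ≤ continuation, so V_0 = 0.3087

$0.31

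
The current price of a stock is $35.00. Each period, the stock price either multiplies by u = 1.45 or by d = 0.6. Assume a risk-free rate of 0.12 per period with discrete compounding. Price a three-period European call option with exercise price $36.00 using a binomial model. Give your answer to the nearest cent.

Risk-neutral probability p = (1 + 0.12 − 0.6)/(1.45 − 0.6) = 0.5200/0.8500 = 0.6118
Terminal stock prices: S_uuu = 106.7, S_uud = 44.15, S_udd = 18.27, S_ddd = 7.56
Terminal payoffs (S − K): max(70.7, 0) = 70.7, max(8.153, 0) = 8.153, max(-17.73, 0) = 0, max(-28.44, 0) = 0
Node uu (S = 73.59): V_uu = 1/1.12·[0.6118·70.7019 + 0.3882·8.1525] = 41.4446
Node ud (S = 30.45): V_ud = 1/1.12·[0.6118·8.1525 + 0.3882·0.0000] = 4.4530
Node dd (S = 12.6): V_dd = 1/1.12·[0.6118·0.0000 + 0.3882·0.0000] = 0.0000
Node u (S = 50.75): V_u = 1/1.12·[0.6118·41.4446 + 0.3882·4.4530] = 24.1814
Node d (S = 21): V_d = 1/1.12·[0.6118·4.4530 + 0.3882·0.0000] = 2.4323
Node 0 (S = 35): V_0 = 1/1.12·[0.6118·24.1814 + 0.3882·2.4323] = 14.0515

$14.05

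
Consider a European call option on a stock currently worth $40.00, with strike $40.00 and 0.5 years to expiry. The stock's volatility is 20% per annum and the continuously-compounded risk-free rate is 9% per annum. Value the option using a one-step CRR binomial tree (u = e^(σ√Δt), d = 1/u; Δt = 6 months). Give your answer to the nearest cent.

CRR parameters: u = e^(σ√Δt) = e^(0.2·√0.5) = 1.1519, d = 1/u = 0.8681
Per-period rate: rΔt = 0.09·0.5 = 0.045, so R = e^0.045 = 1.0460
Risk-neutral probability p = (e^0.045 − 0.8681)/(1.1519 − 0.8681) = 0.1779/0.2838 = 0.6269
Terminal stock prices: S_u = 46.08, S_d = 34.72
Terminal payoffs (S − K): max(6.076, 0) = 6.076, max(-5.275, 0) = 0
Node 0 (S = 40): V_0 = e^(−0.045)·[0.6269·6.0764 + 0.3731·0.0000] = 3.6416

$3.64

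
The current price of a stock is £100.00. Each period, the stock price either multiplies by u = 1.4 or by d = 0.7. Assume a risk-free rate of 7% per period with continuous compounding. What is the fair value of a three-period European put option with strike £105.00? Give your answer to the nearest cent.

Risk-neutral probability p = (e^0.07 − 0.7)/(1.4 − 0.7) = 0.3725/0.7000 = 0.5322
Terminal stock prices: S_uuu = 274.4, S_uud = 137.2, S_udd = 68.6, S_ddd = 34.3
Terminal payoffs (K − S): max(-169.4, 0) = 0, max(-32.2, 0) = 0, max(36.4, 0) = 36.4, max(70.7, 0) = 70.7
Node uu (S = 196): V_uu = e^(−0.07)·[0.5322·0.0000 + 0.4678·0.0000] = 0.0000
Node ud (S = 98): V_ud = e^(−0.07)·[0.5322·0.0000 + 0.4678·36.4000] = 15.8783
Node dd (S = 49): V_dd = e^(−0.07)·[0.5322·36.4000 + 0.4678·70.7000] = 48.9014
Node u (S = 140): V_u = e^(−0.07)·[0.5322·0.0000 + 0.4678·15.8783] = 6.9264
Node d (S = 70): V_d = e^(−0.07)·[0.5322·15.8783 + 0.4678·48.9014] = 29.2100
Node 0 (S = 100): V_0 = e^(−0.07)·[0.5322·6.9264 + 0.4678·29.2100] = 16.1786

£16.18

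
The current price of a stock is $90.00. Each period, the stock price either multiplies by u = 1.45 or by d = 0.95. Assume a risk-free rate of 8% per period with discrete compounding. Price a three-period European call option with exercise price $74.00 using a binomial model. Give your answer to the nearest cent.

Risk-neutral probability p = (1 + 0.08 − 0.95)/(1.45 − 0.95) = 0.1300/0.5000 = 0.2600
Terminal stock prices: S_uuu = 274.4, S_uud = 179.8, S_udd = 117.8, S_ddd = 77.16
Terminal payoffs (S − K): max(200.4, 0) = 200.4, max(105.8, 0) = 105.8, max(43.78, 0) = 43.78, max(3.164, 0) = 3.164
Node uu (S = 189.2): V_uu = 1/1.08·[0.2600·200.3762 + 0.7400·105.7637] = 120.7065
Node ud (S = 124): V_ud = 1/1.08·[0.2600·105.7637 + 0.7400·43.7762] = 55.4565
Node dd (S = 81.22): V_dd = 1/1.08·[0.2600·43.7762 + 0.7400·3.1637] = 12.7065
Node u (S = 130.5): V_u = 1/1.08·[0.2600·120.7065 + 0.7400·55.4565] = 67.0569
Node d (S = 85.5): V_d = 1/1.08·[0.2600·55.4565 + 0.7400·12.7065] = 22.0569
Node 0 (S = 90): V_0 = 1/1.08·[0.2600·67.0569 + 0.7400·22.0569] = 31.2564

$31.26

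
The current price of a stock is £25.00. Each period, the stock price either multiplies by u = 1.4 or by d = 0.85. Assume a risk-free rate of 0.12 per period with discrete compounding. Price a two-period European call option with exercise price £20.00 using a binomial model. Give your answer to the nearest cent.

£9.46

Risk-neutral probability p = (1 + 0.12 − 0.85)/(1.4 − 0.85) = 0.2700/0.5500 = 0.4909
Terminal stock prices: S_uu = 49, S_ud = 29.75, S_dd = 18.06
Terminal payoffs (S − K): max(29, 0) = 29, max(9.75, 0) = 9.75, max(-1.938, 0) = 0
Node u (S = 35): V_u = 1/1.12·[0.4909·29.0000 + 0.5091·9.7500] = 17.1429
Node d (S = 21.25): V_d = 1/1.12·[0.4909·9.7500 + 0.5091·0.0000] = 4.2735
Node 0 (S = 25): V_0 = 1/1.12·[0.4909·17.1429 + 0.5091·4.2735] = 9.4564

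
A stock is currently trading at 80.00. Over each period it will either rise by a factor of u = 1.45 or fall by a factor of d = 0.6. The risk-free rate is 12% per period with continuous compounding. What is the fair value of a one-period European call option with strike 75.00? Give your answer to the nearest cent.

Risk-neutral probability p = (e^0.12 − 0.6)/(1.45 − 0.6) = 0.5275/0.8500 = 0.6206
Terminal stock prices: S_u = 116, S_d = 48
Terminal payoffs (S − K): max(41, 0) = 41, max(-27, 0) = 0
Node 0 (S = 80): V_0 = e^(−0.12)·[0.6206·41.0000 + 0.3794·0.0000] = 22.5668

22.57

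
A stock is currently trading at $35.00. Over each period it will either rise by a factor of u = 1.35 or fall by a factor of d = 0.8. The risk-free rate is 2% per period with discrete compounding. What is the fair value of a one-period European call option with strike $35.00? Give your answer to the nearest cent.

$4.80

Risk-neutral probability p = (1 + 0.02 − 0.8)/(1.35 − 0.8) = 0.2200/0.5500 = 0.4000
Terminal stock prices: S_u = 47.25, S_d = 28
Terminal payoffs (S − K): max(12.25, 0) = 12.25, max(-7, 0) = 0
Node 0 (S = 35): V_0 = 1/1.02·[0.4000·12.2500 + 0.6000·0.0000] = 4.8039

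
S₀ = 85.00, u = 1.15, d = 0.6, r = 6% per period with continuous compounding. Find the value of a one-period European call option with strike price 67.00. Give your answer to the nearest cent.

24.32

Risk-neutral probability p = (e^0.06 − 0.6)/(1.15 − 0.6) = 0.4618/0.5500 = 0.8397
Terminal stock prices: S_u = 97.75, S_d = 51
Terminal payoffs (S − K): max(30.75, 0) = 30.75, max(-16, 0) = 0
Node 0 (S = 85): V_0 = e^(−0.06)·[0.8397·30.7500 + 0.1603·0.0000] = 24.3172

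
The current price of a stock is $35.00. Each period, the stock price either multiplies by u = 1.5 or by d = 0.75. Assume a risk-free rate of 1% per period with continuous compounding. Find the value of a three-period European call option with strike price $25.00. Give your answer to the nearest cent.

$13.51

Risk-neutral probability p = (e^0.01 − 0.75)/(1.5 − 0.75) = 0.2601/0.7500 = 0.3467
Terminal stock prices: S_uuu = 118.1, S_uud = 59.06, S_udd = 29.53, S_ddd = 14.77
Terminal payoffs (S − K): max(93.12, 0) = 93.12, max(34.06, 0) = 34.06, max(4.531, 0) = 4.531, max(-10.23, 0) = 0
Node uu (S = 78.75): V_uu = e^(−0.01)·[0.3467·93.1250 + 0.6533·34.0625] = 53.9988
Node ud (S = 39.38): V_ud = e^(−0.01)·[0.3467·34.0625 + 0.6533·4.5312] = 14.6238
Node dd (S = 19.69): V_dd = e^(−0.01)·[0.3467·4.5312 + 0.6533·0.0000] = 1.5555
Node u (S = 52.5): V_u = e^(−0.01)·[0.3467·53.9988 + 0.6533·14.6238] = 27.9950
Node d (S = 26.25): V_d = e^(−0.01)·[0.3467·14.6238 + 0.6533·1.5555] = 6.0261
Node 0 (S = 35): V_0 = e^(−0.01)·[0.3467·27.9950 + 0.6533·6.0261] = 13.5077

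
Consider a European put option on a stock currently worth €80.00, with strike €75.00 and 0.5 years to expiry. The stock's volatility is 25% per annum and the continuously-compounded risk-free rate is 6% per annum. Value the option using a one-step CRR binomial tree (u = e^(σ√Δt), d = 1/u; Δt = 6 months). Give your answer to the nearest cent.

CRR parameters: u = e^(σ√Δt) = e^(0.25·√0.5) = 1.1934, d = 1/u = 0.8380
Per-period rate: rΔt = 0.06·0.5 = 0.03, so R = e^0.03 = 1.0305
Risk-neutral probability p = (e^0.03 − 0.8380)/(1.1934 − 0.8380) = 0.1925/0.3554 = 0.5416
Terminal stock prices: S_u = 95.47, S_d = 67.04
Terminal payoffs (K − S): max(-20.47, 0) = 0, max(7.963, 0) = 7.963
Node 0 (S = 80): V_0 = e^(−0.03)·[0.5416·0.0000 + 0.4584·7.9626] = 3.5421

€3.54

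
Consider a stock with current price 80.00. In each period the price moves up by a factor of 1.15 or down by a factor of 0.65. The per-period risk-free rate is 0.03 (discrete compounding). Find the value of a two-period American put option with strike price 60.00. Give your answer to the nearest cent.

Risk-neutral probability p = (1 + 0.03 − 0.65)/(1.15 − 0.65) = 0.3800/0.5000 = 0.7600
Terminal stock prices: S_uu = 105.8, S_ud = 59.8, S_dd = 33.8
Terminal payoffs (K − S): max(-45.8, 0) = 0, max(0.2, 0) = 0.2, max(26.2, 0) = 26.2
Node u (S = 92): continuation = 1/1.03·[0.7600·0.0000 + 0.2400·0.2000] = 0.0466; exercise value = 0.0000 ≤ continuation, so V_u = 0.0466
Node d (S = 52): continuation = 1/1.03·[0.7600·0.2000 + 0.2400·26.2000] = 6.2524; exercise value = 8.0000 > continuation, so V_d = 8.0000 (exercise)
Node 0 (S = 80): continuation = 1/1.03·[0.7600·0.0466 + 0.2400·8.0000] = 1.8985; exercise value = 0.0000 ≤ continuation, so V_0 = 1.8985

1.90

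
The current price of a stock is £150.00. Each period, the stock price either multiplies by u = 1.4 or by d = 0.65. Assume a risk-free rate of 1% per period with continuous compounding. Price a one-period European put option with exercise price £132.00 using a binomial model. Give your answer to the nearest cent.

£17.76

Risk-neutral probability p = (e^0.01 − 0.65)/(1.4 − 0.65) = 0.3601/0.7500 = 0.4801
Terminal stock prices: S_u = 210, S_d = 97.5
Terminal payoffs (K − S): max(-78, 0) = 0, max(34.5, 0) = 34.5
Node 0 (S = 150): V_0 = e^(−0.01)·[0.4801·0.0000 + 0.5199·34.5000] = 17.7592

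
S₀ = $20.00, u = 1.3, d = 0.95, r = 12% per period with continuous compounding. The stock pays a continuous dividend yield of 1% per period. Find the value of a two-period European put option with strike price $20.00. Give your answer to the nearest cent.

Per-period risk-free factor R = e^0.12 = 1.1275; dividend-adjusted growth = e^(0.12−0.01) = 1.1163.
Risk-neutral probability p = (1.1163 − 0.95)/(1.3 − 0.95) = 0.1663/0.3500 = 0.4751
Terminal stock prices: S_uu = 33.8, S_ud = 24.7, S_dd = 18.05
Terminal payoffs (K − S): max(-13.8, 0) = 0, max(-4.7, 0) = 0, max(1.95, 0) = 1.95
Node u (S = 26): V_u = e^(−0.12)·[0.4751·0.0000 + 0.5249·0.0000] = 0.0000
Node d (S = 19): V_d = e^(−0.12)·[0.4751·0.0000 + 0.5249·1.9500] = 0.9078
Node 0 (S = 20): V_0 = e^(−0.12)·[0.4751·0.0000 + 0.5249·0.9078] = 0.4227

$0.42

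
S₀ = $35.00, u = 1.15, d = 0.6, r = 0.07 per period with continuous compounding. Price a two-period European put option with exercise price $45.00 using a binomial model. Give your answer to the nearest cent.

$4.95

Risk-neutral probability p = (e^0.07 − 0.6)/(1.15 − 0.6) = 0.4725/0.5500 = 0.8591
Terminal stock prices: S_uu = 46.29, S_ud = 24.15, S_dd = 12.6
Terminal payoffs (K − S): max(-1.287, 0) = 0, max(20.85, 0) = 20.85, max(32.4, 0) = 32.4
Node u (S = 40.25): V_u = e^(−0.07)·[0.8591·0.0000 + 0.1409·20.8500] = 2.7390
Node d (S = 21): V_d = e^(−0.07)·[0.8591·20.8500 + 0.1409·32.4000] = 20.9577
Node 0 (S = 35): V_0 = e^(−0.07)·[0.8591·2.7390 + 0.1409·20.9577] = 4.9472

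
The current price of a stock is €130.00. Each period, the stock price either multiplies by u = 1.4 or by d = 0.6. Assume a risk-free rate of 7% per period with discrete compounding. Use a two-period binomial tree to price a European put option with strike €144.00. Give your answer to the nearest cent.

€29.18

Risk-neutral probability p = (1 + 0.07 − 0.6)/(1.4 − 0.6) = 0.4700/0.8000 = 0.5875
Terminal stock prices: S_uu = 254.8, S_ud = 109.2, S_dd = 46.8
Terminal payoffs (K − S): max(-110.8, 0) = 0, max(34.8, 0) = 34.8, max(97.2, 0) = 97.2
Node u (S = 182): V_u = 1/1.07·[0.5875·0.0000 + 0.4125·34.8000] = 13.4159
Node d (S = 78): V_d = 1/1.07·[0.5875·34.8000 + 0.4125·97.2000] = 56.5794
Node 0 (S = 130): V_0 = 1/1.07·[0.5875·13.4159 + 0.4125·56.5794] = 29.1784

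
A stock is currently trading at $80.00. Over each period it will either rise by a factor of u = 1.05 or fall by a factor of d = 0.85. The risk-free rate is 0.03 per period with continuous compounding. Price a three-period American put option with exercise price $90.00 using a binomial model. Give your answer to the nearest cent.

Risk-neutral probability p = (e^0.03 − 0.85)/(1.05 − 0.85) = 0.1805/0.2000 = 0.9023
Terminal stock prices: S_uuu = 92.61, S_uud = 74.97, S_udd = 60.69, S_ddd = 49.13
Terminal payoffs (K − S): max(-2.61, 0) = 0, max(15.03, 0) = 15.03, max(29.31, 0) = 29.31, max(40.87, 0) = 40.87
Node uu (S = 88.2): continuation = e^(−0.03)·[0.9023·0.0000 + 0.0977·15.0300] = 1.4254; exercise value = 1.8000 > continuation, so V_uu = 1.8000 (exercise)
Node ud (S = 71.4): continuation = e^(−0.03)·[0.9023·15.0300 + 0.0977·29.3100] = 15.9401; exercise value = 18.6000 > continuation, so V_ud = 18.6000 (exercise)
Node dd (S = 57.8): continuation = e^(−0.03)·[0.9023·29.3100 + 0.0977·40.8700] = 29.5401; exercise value = 32.2000 > continuation, so V_dd = 32.2000 (exercise)
Node u (S = 84): continuation = e^(−0.03)·[0.9023·1.8000 + 0.0977·18.6000] = 3.3401; exercise value = 6.0000 > continuation, so V_u = 6.0000 (exercise)
Node d (S = 68): continuation = e^(−0.03)·[0.9023·18.6000 + 0.0977·32.2000] = 19.3401; exercise value = 22.0000 > continuation, so V_d = 22.0000 (exercise)
Node 0 (S = 80): continuation = e^(−0.03)·[0.9023·6.0000 + 0.0977·22.0000] = 7.3401; exercise value = 10.0000 > continuation, so V_0 = 10.0000 (exercise)

$10.00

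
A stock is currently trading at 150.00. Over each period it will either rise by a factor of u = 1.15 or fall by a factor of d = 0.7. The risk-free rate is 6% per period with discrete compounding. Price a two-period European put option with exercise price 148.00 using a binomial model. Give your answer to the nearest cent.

10.41

Risk-neutral probability p = (1 + 0.06 − 0.7)/(1.15 − 0.7) = 0.3600/0.4500 = 0.8000
Terminal stock prices: S_uu = 198.4, S_ud = 120.7, S_dd = 73.5
Terminal payoffs (K − S): max(-50.37, 0) = 0, max(27.25, 0) = 27.25, max(74.5, 0) = 74.5
Node u (S = 172.5): V_u = 1/1.06·[0.8000·0.0000 + 0.2000·27.2500] = 5.1415
Node d (S = 105): V_d = 1/1.06·[0.8000·27.2500 + 0.2000·74.5000] = 34.6226
Node 0 (S = 150): V_0 = 1/1.06·[0.8000·5.1415 + 0.2000·34.6226] = 10.4130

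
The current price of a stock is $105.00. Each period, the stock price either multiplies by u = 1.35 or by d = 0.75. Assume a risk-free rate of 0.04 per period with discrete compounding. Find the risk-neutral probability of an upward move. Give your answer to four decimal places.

p = 0.4833

Risk-neutral probability p = (1 + 0.04 − 0.75)/(1.35 − 0.75) = 0.2900/0.6000 = 0.4833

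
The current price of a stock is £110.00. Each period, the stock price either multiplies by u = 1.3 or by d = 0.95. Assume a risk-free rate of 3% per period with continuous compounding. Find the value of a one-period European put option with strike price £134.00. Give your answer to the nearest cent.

Risk-neutral probability p = (e^0.03 − 0.95)/(1.3 − 0.95) = 0.0805/0.3500 = 0.2299
Terminal stock prices: S_u = 143, S_d = 104.5
Terminal payoffs (K − S): max(-9, 0) = 0, max(29.5, 0) = 29.5
Node 0 (S = 110): V_0 = e^(−0.03)·[0.2299·0.0000 + 0.7701·29.5000] = 22.0474

£22.05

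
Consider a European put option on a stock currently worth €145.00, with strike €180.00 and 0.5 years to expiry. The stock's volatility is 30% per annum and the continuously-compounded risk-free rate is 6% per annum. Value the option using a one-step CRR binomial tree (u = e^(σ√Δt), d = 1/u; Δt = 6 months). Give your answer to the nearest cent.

CRR parameters: u = e^(σ√Δt) = e^(0.3·√0.5) = 1.2363, d = 1/u = 0.8089
Per-period rate: rΔt = 0.06·0.5 = 0.03, so R = e^0.03 = 1.0305
Risk-neutral probability p = (e^0.03 − 0.8089)/(1.2363 − 0.8089) = 0.2216/0.4275 = 0.5184
Terminal stock prices: S_u = 179.3, S_d = 117.3
Terminal payoffs (K − S): max(0.7349, 0) = 0.7349, max(62.72, 0) = 62.72
Node 0 (S = 145): V_0 = e^(−0.03)·[0.5184·0.7349 + 0.4816·62.7156] = 29.6802

€29.68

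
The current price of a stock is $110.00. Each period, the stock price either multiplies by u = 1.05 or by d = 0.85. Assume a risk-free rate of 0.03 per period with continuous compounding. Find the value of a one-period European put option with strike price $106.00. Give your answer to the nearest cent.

$1.19

Risk-neutral probability p = (e^0.03 − 0.85)/(1.05 − 0.85) = 0.1805/0.2000 = 0.9023
Terminal stock prices: S_u = 115.5, S_d = 93.5
Terminal payoffs (K − S): max(-9.5, 0) = 0, max(12.5, 0) = 12.5
Node 0 (S = 110): V_0 = e^(−0.03)·[0.9023·0.0000 + 0.0977·12.5000] = 1.1855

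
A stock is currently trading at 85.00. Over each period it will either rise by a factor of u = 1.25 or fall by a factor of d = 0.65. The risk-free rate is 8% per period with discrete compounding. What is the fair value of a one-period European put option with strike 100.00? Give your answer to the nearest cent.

11.74

Risk-neutral probability p = (1 + 0.08 − 0.65)/(1.25 − 0.65) = 0.4300/0.6000 = 0.7167
Terminal stock prices: S_u = 106.2, S_d = 55.25
Terminal payoffs (K − S): max(-6.25, 0) = 0, max(44.75, 0) = 44.75
Node 0 (S = 85): V_0 = 1/1.08·[0.7167·0.0000 + 0.2833·44.7500] = 11.7400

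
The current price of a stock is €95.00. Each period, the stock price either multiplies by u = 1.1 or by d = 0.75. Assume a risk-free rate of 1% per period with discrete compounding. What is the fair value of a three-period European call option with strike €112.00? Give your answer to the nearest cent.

€5.75

Risk-neutral probability p = (1 + 0.01 − 0.75)/(1.1 − 0.75) = 0.2600/0.3500 = 0.7429
Terminal stock prices: S_uuu = 126.4, S_uud = 86.21, S_udd = 58.78, S_ddd = 40.08
Terminal payoffs (S − K): max(14.45, 0) = 14.45, max(-25.79, 0) = 0, max(-53.22, 0) = 0, max(-71.92, 0) = 0
Node uu (S = 115): V_uu = 1/1.01·[0.7429·14.4450 + 0.2571·0.0000] = 10.6243
Node ud (S = 78.38): V_ud = 1/1.01·[0.7429·0.0000 + 0.2571·0.0000] = 0.0000
Node dd (S = 53.44): V_dd = 1/1.01·[0.7429·0.0000 + 0.2571·0.0000] = 0.0000
Node u (S = 104.5): V_u = 1/1.01·[0.7429·10.6243 + 0.2571·0.0000] = 7.8142
Node d (S = 71.25): V_d = 1/1.01·[0.7429·0.0000 + 0.2571·0.0000] = 0.0000
Node 0 (S = 95): V_0 = 1/1.01·[0.7429·7.8142 + 0.2571·0.0000] = 5.7474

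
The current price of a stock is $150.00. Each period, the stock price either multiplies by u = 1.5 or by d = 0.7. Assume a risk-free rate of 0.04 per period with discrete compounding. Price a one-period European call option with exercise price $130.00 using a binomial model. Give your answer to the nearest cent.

Risk-neutral probability p = (1 + 0.04 − 0.7)/(1.5 − 0.7) = 0.3400/0.8000 = 0.4250
Terminal stock prices: S_u = 225, S_d = 105
Terminal payoffs (S − K): max(95, 0) = 95, max(-25, 0) = 0
Node 0 (S = 150): V_0 = 1/1.04·[0.4250·95.0000 + 0.5750·0.0000] = 38.8221

$38.82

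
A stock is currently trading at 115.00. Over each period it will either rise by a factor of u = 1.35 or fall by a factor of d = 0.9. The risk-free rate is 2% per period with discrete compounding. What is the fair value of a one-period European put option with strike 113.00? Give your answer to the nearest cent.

6.83

Risk-neutral probability p = (1 + 0.02 − 0.9)/(1.35 − 0.9) = 0.1200/0.4500 = 0.2667
Terminal stock prices: S_u = 155.2, S_d = 103.5
Terminal payoffs (K − S): max(-42.25, 0) = 0, max(9.5, 0) = 9.5
Node 0 (S = 115): V_0 = 1/1.02·[0.2667·0.0000 + 0.7333·9.5000] = 6.8301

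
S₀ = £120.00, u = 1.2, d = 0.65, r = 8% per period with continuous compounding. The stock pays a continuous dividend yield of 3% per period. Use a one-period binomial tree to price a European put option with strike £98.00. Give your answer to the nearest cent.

£4.99

Per-period risk-free factor R = e^0.08 = 1.0833; dividend-adjusted growth = e^(0.08−0.03) = 1.0513.
Risk-neutral probability p = (1.0513 − 0.65)/(1.2 − 0.65) = 0.4013/0.5500 = 0.7296
Terminal stock prices: S_u = 144, S_d = 78
Terminal payoffs (K − S): max(-46, 0) = 0, max(20, 0) = 20
Node 0 (S = 120): V_0 = e^(−0.08)·[0.7296·0.0000 + 0.2704·20.0000] = 4.9925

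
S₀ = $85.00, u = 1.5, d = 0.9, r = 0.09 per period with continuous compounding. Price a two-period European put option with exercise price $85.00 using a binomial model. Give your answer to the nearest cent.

Risk-neutral probability p = (e^0.09 − 0.9)/(1.5 − 0.9) = 0.1942/0.6000 = 0.3236
Terminal stock prices: S_uu = 191.2, S_ud = 114.8, S_dd = 68.85
Terminal payoffs (K − S): max(-106.2, 0) = 0, max(-29.75, 0) = 0, max(16.15, 0) = 16.15
Node u (S = 127.5): V_u = e^(−0.09)·[0.3236·0.0000 + 0.6764·0.0000] = 0.0000
Node d (S = 76.5): V_d = e^(−0.09)·[0.3236·0.0000 + 0.6764·16.1500] = 9.9833
Node 0 (S = 85): V_0 = e^(−0.09)·[0.3236·0.0000 + 0.6764·9.9833] = 6.1713

$6.17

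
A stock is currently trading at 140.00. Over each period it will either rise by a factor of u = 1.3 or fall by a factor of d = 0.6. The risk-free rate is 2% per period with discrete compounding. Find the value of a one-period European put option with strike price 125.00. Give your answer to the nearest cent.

16.08

Risk-neutral probability p = (1 + 0.02 − 0.6)/(1.3 − 0.6) = 0.4200/0.7000 = 0.6000
Terminal stock prices: S_u = 182, S_d = 84
Terminal payoffs (K − S): max(-57, 0) = 0, max(41, 0) = 41
Node 0 (S = 140): V_0 = 1/1.02·[0.6000·0.0000 + 0.4000·41.0000] = 16.0784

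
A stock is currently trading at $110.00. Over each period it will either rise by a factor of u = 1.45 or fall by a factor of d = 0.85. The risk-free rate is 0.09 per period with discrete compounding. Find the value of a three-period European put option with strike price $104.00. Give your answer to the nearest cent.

Risk-neutral probability p = (1 + 0.09 − 0.85)/(1.45 − 0.85) = 0.2400/0.6000 = 0.4000
Terminal stock prices: S_uuu = 335.3, S_uud = 196.6, S_udd = 115.2, S_ddd = 67.55
Terminal payoffs (K − S): max(-231.3, 0) = 0, max(-92.58, 0) = 0, max(-11.24, 0) = 0, max(36.45, 0) = 36.45
Node uu (S = 231.3): V_uu = 1/1.09·[0.4000·0.0000 + 0.6000·0.0000] = 0.0000
Node ud (S = 135.6): V_ud = 1/1.09·[0.4000·0.0000 + 0.6000·0.0000] = 0.0000
Node dd (S = 79.47): V_dd = 1/1.09·[0.4000·0.0000 + 0.6000·36.4463] = 20.0622
Node u (S = 159.5): V_u = 1/1.09·[0.4000·0.0000 + 0.6000·0.0000] = 0.0000
Node d (S = 93.5): V_d = 1/1.09·[0.4000·0.0000 + 0.6000·20.0622] = 11.0434
Node 0 (S = 110): V_0 = 1/1.09·[0.4000·0.0000 + 0.6000·11.0434] = 6.0789

$6.08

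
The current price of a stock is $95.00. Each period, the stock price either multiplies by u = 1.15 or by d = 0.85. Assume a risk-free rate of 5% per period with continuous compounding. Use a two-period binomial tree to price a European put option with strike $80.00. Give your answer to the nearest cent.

Risk-neutral probability p = (e^0.05 − 0.85)/(1.15 − 0.85) = 0.2013/0.3000 = 0.6709
Terminal stock prices: S_uu = 125.6, S_ud = 92.86, S_dd = 68.64
Terminal payoffs (K − S): max(-45.64, 0) = 0, max(-12.86, 0) = 0, max(11.36, 0) = 11.36
Node u (S = 109.2): V_u = e^(−0.05)·[0.6709·0.0000 + 0.3291·0.0000] = 0.0000
Node d (S = 80.75): V_d = e^(−0.05)·[0.6709·0.0000 + 0.3291·11.3625] = 3.5570
Node 0 (S = 95): V_0 = e^(−0.05)·[0.6709·0.0000 + 0.3291·3.5570] = 1.1135

$1.11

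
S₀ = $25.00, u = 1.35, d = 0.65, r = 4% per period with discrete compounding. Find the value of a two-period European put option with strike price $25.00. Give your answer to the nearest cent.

Risk-neutral probability p = (1 + 0.04 − 0.65)/(1.35 − 0.65) = 0.3900/0.7000 = 0.5571
Terminal stock prices: S_uu = 45.56, S_ud = 21.94, S_dd = 10.56
Terminal payoffs (K − S): max(-20.56, 0) = 0, max(3.062, 0) = 3.062, max(14.44, 0) = 14.44
Node u (S = 33.75): V_u = 1/1.04·[0.5571·0.0000 + 0.4429·3.0625] = 1.3041
Node d (S = 16.25): V_d = 1/1.04·[0.5571·3.0625 + 0.4429·14.4375] = 7.7885
Node 0 (S = 25): V_0 = 1/1.04·[0.5571·1.3041 + 0.4429·7.7885] = 4.0151

$4.02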